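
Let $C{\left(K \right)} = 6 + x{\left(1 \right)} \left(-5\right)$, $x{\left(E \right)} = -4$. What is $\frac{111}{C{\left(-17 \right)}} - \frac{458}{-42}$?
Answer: $\frac{8285}{546} \approx 15.174$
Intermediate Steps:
$C{\left(K \right)} = 26$ ($C{\left(K \right)} = 6 - -20 = 6 + 20 = 26$)
$\frac{111}{C{\left(-17 \right)}} - \frac{458}{-42} = \frac{111}{26} - \frac{458}{-42} = 111 \cdot \frac{1}{26} - - \frac{229}{21} = \frac{111}{26} + \frac{229}{21} = \frac{8285}{546}$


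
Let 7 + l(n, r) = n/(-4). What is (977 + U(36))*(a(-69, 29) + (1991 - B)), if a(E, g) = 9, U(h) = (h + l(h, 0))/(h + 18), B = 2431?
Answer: -11373659/27 ≈ -4.2125e+5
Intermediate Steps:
l(n, r) = -7 - n/4 (l(n, r) = -7 + n/(-4) = -7 + n*(-¼) = -7 - n/4)
U(h) = (-7 + 3*h/4)/(18 + h) (U(h) = (h + (-7 - h/4))/(h + 18) = (-7 + 3*h/4)/(18 + h))
(977 + U(36))*(a(-69, 29) + (1991 - B)) = (977 + (-28 + 3*36)/(4*(18 + 36)))*(9 + (1991 - 1*2431)) = (977 + (¼)*(-28 + 108)/54)*(9 + (1991 - 2431)) = (977 + (¼)*(1/54)*80)*(9 - 440) = (977 + 10/27)*(-431) = (26389/27)*(-431) = -11373659/27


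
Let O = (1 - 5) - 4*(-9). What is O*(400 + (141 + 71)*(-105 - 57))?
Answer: -1086208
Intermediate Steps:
O = 32 (O = -4 + 36 = 32)
O*(400 + (141 + 71)*(-105 - 57)) = 32*(400 + (141 + 71)*(-105 - 57)) = 32*(400 + 212*(-162)) = 32*(400 - 34344) = 32*(-33944) = -1086208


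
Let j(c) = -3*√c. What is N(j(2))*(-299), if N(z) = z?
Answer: 897*√2 ≈ 1268.5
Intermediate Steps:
N(j(2))*(-299) = -3*√2*(-299) = 897*√2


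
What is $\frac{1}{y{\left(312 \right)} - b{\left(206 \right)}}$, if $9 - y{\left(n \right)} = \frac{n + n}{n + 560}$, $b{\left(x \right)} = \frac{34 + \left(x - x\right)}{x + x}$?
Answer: $\frac{22454}{184165} \approx 0.12192$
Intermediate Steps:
$b{\left(x \right)} = \frac{17}{x}$ ($b{\left(x \right)} = \frac{34 + 0}{2 x} = 34 \frac{1}{2 x} = \frac{17}{x}$)
$y{\left(n \right)} = 9 - \frac{2 n}{560 + n}$ ($y{\left(n \right)} = 9 - \frac{n + n}{n + 560} = 9 - \frac{2 n}{560 + n}$)
$\frac{1}{y{\left(312 \right)} - b{\left(206 \right)}} = \frac{1}{\frac{7 \left(720 + 312\right)}{560 + 312} - \frac{17}{206}} = \frac{1}{7 \cdot \frac{1}{872} \cdot 1032 - 17 \cdot \frac{1}{206}} = \frac{1}{7 \cdot \frac{1}{872} \cdot 1032 - \frac{17}{206}} = \frac{1}{\frac{903}{109} - \frac{17}{206}} = \frac{1}{\frac{184165}{22454}} = \frac{22454}{184165}$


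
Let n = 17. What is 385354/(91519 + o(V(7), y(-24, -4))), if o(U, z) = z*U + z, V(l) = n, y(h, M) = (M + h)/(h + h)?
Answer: 770708/183059 ≈ 4.2102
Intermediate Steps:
y(h, M) = (M + h)/(2*h) (y(h, M) = (M + h)/((2*h)) = (M + h)*(1/(2*h)) = (M + h)/(2*h))
V(l) = 17
o(U, z) = z + U*z (o(U, z) = U*z + z = z + U*z)
385354/(91519 + o(V(7), y(-24, -4))) = 385354/(91519 + ((1/2)*(-4 - 24)/(-24))*(1 + 17)) = 385354/(91519 + ((1/2)*(-1/24)*(-28))*18) = 385354/(91519 + (7/12)*18) = 385354/(91519 + 21/2) = 385354/(183059/2) = 385354*(2/183059) = 770708/183059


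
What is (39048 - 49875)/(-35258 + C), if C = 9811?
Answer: 10827/25447 ≈ 0.42547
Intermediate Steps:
(39048 - 49875)/(-35258 + C) = (39048 - 49875)/(-35258 + 9811) = -10827/(-25447) = -10827*(-1/25447) = 10827/25447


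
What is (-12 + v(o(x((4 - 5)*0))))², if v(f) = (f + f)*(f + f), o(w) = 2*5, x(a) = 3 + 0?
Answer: 150544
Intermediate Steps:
x(a) = 3
o(w) = 10
v(f) = 4*f² (v(f) = (2*f)*(2*f) = 4*f²)
(-12 + v(o(x((4 - 5)*0))))² = (-12 + 4*10²)² = (-12 + 4*100)² = (-12 + 400)² = 388² = 150544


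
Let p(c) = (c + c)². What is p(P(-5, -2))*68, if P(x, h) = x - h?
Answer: 2448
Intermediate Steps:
p(c) = 4*c² (p(c) = (2*c)² = 4*c²)
p(P(-5, -2))*68 = (4*(-5 - 1*(-2))²)*68 = (4*(-5 + 2)²)*68 = (4*(-3)²)*68 = (4*9)*68 = 36*68 = 2448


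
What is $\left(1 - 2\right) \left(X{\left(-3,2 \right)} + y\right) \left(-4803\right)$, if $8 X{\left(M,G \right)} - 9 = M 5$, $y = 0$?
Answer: $- \frac{14409}{4} \approx -3602.3$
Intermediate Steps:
$X{\left(M,G \right)} = \frac{9}{8} + \frac{5 M}{8}$ ($X{\left(M,G \right)} = \frac{9}{8} + \frac{M 5}{8} = \frac{9}{8} + \frac{5 M}{8}$)
$\left(1 - 2\right) \left(X{\left(-3,2 \right)} + y\right) \left(-4803\right) = \left(1 - 2\right) \left(\left(\frac{9}{8} + \frac{5}{8} \left(-3\right)\right) + 0\right) \left(-4803\right) = - (\left(\frac{9}{8} - \frac{15}{8}\right) + 0) \left(-4803\right) = - (- \frac{3}{4} + 0) \left(-4803\right) = \left(-1\right) \left(- \frac{3}{4}\right) \left(-4803\right) = \frac{3}{4} \left(-4803\right) = - \frac{14409}{4}$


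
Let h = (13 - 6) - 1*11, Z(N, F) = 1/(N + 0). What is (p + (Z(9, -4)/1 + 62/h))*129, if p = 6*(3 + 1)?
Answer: 6665/6 ≈ 1110.8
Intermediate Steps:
Z(N, F) = 1/N
h = -4 (h = 7 - 11 = -4)
p = 24 (p = 6*4 = 24)
(p + (Z(9, -4)/1 + 62/h))*129 = (24 + (1/(9*1) + 62/(-4)))*129 = (24 + ((⅑)*1 + 62*(-¼)))*129 = (24 + (⅑ - 31/2))*129 = (24 - 277/18)*129 = (155/18)*129 = 6665/6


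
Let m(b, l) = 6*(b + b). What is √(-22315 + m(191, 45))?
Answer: I*√20023 ≈ 141.5*I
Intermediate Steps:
m(b, l) = 12*b (m(b, l) = 6*(2*b) = 12*b)
√(-22315 + m(191, 45)) = √(-22315 + 12*191) = √(-22315 + 2292) = √(-20023) = I*√20023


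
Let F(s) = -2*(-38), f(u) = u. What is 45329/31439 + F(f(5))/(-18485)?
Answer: 835517201/581149915 ≈ 1.4377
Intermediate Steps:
F(s) = 76
45329/31439 + F(f(5))/(-18485) = 45329/31439 + 76/(-18485) = 45329*(1/31439) + 76*(-1/18485) = 45329/31439 - 76/18485 = 835517201/581149915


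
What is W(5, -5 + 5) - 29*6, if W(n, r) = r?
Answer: -174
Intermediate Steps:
W(5, -5 + 5) - 29*6 = (-5 + 5) - 29*6 = 0 - 174 = -174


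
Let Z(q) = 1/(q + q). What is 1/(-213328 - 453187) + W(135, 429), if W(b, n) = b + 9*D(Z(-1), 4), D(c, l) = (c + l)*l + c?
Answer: 341922193/1333030 ≈ 256.50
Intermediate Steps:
Z(q) = 1/(2*q)
D(c, l) = c + l*(c + l) (D(c, l) = l*(c + l) + c = c + l*(c + l))
W(b, n) = 243/2 + b (W(b, n) = b + 9*((1/2)/(-1) + 4**2 + ((1/2)/(-1))*4) = b + 9*((1/2)*(-1) + 16 + ((1/2)*(-1))*4) = b + 9*(-1/2 + 16 - 1/2*4) = b + 9*(-1/2 + 16 - 2) = b + 9*(27/2) = b + 243/2 = 243/2 + b)
1/(-213328 - 453187) + W(135, 429) = 1/(-213328 - 453187) + (243/2 + 135) = 1/(-666515) + 513/2 = -1/666515 + 513/2 = 341922193/1333030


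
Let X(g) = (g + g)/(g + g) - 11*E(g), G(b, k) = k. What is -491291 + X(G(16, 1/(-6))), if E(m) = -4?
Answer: -491246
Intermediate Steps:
X(g) = 45 (X(g) = (g + g)/(g + g) - 11*(-4) = (2*g)/((2*g)) + 44 = (2*g)*(1/(2*g)) + 44 = 1 + 44 = 45)
-491291 + X(G(16, 1/(-6))) = -491291 + 45 = -491246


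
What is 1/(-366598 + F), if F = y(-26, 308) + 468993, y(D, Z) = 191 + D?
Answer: 1/102560 ≈ 9.7504e-6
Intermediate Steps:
F = 469158 (F = (191 - 26) + 468993 = 165 + 468993 = 469158)
1/(-366598 + F) = 1/(-366598 + 469158) = 1/102560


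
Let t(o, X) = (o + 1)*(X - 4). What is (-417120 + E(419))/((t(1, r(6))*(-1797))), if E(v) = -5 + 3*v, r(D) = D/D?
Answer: -207934/5391 ≈ -38.571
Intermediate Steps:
r(D) = 1
t(o, X) = (1 + o)*(-4 + X)
(-417120 + E(419))/((t(1, r(6))*(-1797))) = (-417120 + (-5 + 3*419))/(((-4 + 1 - 4*1 + 1*1)*(-1797))) = (-417120 + (-5 + 1257))/(((-4 + 1 - 4 + 1)*(-1797))) = (-417120 + 1252)/((-6*(-1797))) = -415868/10782 = -415868*1/10782 = -207934/5391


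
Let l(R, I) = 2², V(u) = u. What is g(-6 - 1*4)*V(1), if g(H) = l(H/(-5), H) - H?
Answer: 14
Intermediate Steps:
l(R, I) = 4
g(H) = 4 - H
g(-6 - 1*4)*V(1) = (4 - (-6 - 1*4))*1 = (4 - (-6 - 4))*1 = (4 - 1*(-10))*1 = (4 + 10)*1 = 14*1 = 14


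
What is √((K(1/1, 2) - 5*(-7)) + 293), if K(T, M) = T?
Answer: √329 ≈ 18.138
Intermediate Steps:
√((K(1/1, 2) - 5*(-7)) + 293) = √((1/1 - 5*(-7)) + 293) = √((1 + 35) + 293) = √(36 + 293) = √329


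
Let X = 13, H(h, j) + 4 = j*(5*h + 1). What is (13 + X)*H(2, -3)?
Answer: -962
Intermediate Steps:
H(h, j) = -4 + j*(1 + 5*h) (H(h, j) = -4 + j*(5*h + 1) = -4 + j*(1 + 5*h))
(13 + X)*H(2, -3) = (13 + 13)*(-4 - 3 + 5*2*(-3)) = 26*(-4 - 3 - 30) = 26*(-37) = -962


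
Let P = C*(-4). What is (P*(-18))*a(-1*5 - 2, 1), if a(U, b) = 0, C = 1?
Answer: 0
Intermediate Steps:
P = -4 (P = 1*(-4) = -4)
(P*(-18))*a(-1*5 - 2, 1) = -4*(-18)*0 = 72*0 = 0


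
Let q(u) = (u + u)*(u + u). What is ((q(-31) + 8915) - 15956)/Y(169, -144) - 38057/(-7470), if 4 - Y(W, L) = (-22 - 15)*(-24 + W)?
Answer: 180446443/40106430 ≈ 4.4992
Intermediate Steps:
q(u) = 4*u**2 (q(u) = (2*u)*(2*u) = 4*u**2)
Y(W, L) = -884 + 37*W (Y(W, L) = 4 - (-22 - 15)*(-24 + W) = 4 - (-37)*(-24 + W) = 4 - (888 - 37*W) = 4 + (-888 + 37*W) = -884 + 37*W)
((q(-31) + 8915) - 15956)/Y(169, -144) - 38057/(-7470) = ((4*(-31)**2 + 8915) - 15956)/(-884 + 37*169) - 38057/(-7470) = ((4*961 + 8915) - 15956)/(-884 + 6253) - 38057*(-1/7470) = ((3844 + 8915) - 15956)/5369 + 38057/7470 = (12759 - 15956)*(1/5369) + 38057/7470 = -3197*1/5369 + 38057/7470 = -3197/5369 + 38057/7470 = 180446443/40106430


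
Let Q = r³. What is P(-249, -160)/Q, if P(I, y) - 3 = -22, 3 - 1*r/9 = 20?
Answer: 19/3581577 ≈ 5.3049e-6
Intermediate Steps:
r = -153 (r = 27 - 9*20 = 27 - 180 = -153)
P(I, y) = -19 (P(I, y) = 3 - 22 = -19)
Q = -3581577 (Q = (-153)³ = -3581577)
P(-249, -160)/Q = -19/(-3581577) = -19*(-1/3581577) = 19/3581577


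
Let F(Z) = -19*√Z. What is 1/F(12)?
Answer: -√3/114 ≈ -0.015193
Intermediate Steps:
1/F(12) = 1/(-38*√3) = -√3/114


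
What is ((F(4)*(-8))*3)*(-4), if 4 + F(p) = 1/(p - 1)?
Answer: -352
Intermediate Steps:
F(p) = -4 + 1/(-1 + p) (F(p) = -4 + 1/(p - 1) = -4 + 1/(-1 + p))
((F(4)*(-8))*3)*(-4) = ((((5 - 4*4)/(-1 + 4))*(-8))*3)*(-4) = ((((5 - 16)/3)*(-8))*3)*(-4) = ((((⅓)*(-11))*(-8))*3)*(-4) = (-11/3*(-8)*3)*(-4) = ((88/3)*3)*(-4) = 88*(-4) = -352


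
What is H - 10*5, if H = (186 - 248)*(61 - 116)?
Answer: 3360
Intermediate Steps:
H = 3410 (H = -62*(-55) = 3410)
H - 10*5 = 3410 - 10*5 = 3410 - 1*50 = 3410 - 50 = 3360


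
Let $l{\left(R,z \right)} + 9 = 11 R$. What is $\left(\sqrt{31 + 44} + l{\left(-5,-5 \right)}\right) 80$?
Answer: $-5120 + 400 \sqrt{3} \approx -4427.2$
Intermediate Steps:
$l{\left(R,z \right)} = -9 + 11 R$
$\left(\sqrt{31 + 44} + l{\left(-5,-5 \right)}\right) 80 = \left(\sqrt{31 + 44} + \left(-9 + 11 \left(-5\right)\right)\right) 80 = \left(\sqrt{75} - 64\right) 80 = \left(5 \sqrt{3} - 64\right) 80 = \left(-64 + 5 \sqrt{3}\right) 80 = -5120 + 400 \sqrt{3}$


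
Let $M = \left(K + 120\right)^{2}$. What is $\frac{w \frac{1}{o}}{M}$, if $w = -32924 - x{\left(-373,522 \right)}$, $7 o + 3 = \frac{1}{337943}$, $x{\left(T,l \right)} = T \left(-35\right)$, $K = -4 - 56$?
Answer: $\frac{108767968379}{3649780800} \approx 29.801$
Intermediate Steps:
$K = -60$ ($K = -4 - 56 = -60$)
$x{\left(T,l \right)} = - 35 T$
$M = 3600$ ($M = \left(-60 + 120\right)^{2} = 60^{2} = 3600$)
$o = - \frac{1013828}{2365601}$ ($o = - \frac{3}{7} + \frac{1}{7 \cdot 337943} = - \frac{3}{7} + \frac{1}{7} \cdot \frac{1}{337943} = - \frac{3}{7} + \frac{1}{2365601} = - \frac{1013828}{2365601} \approx -0.42857$)
$w = -45979$ ($w = -32924 - \left(-35\right) \left(-373\right) = -32924 - 13055 = -45979$)
$\frac{w \frac{1}{o}}{M} = \frac{\left(-45979\right) \frac{1}{- \frac{1013828}{2365601}}}{3600} = \left(-45979\right) \left(- \frac{2365601}{1013828}\right) \frac{1}{3600} = \frac{108767968379}{1013828} \cdot \frac{1}{3600} = \frac{108767968379}{3649780800}$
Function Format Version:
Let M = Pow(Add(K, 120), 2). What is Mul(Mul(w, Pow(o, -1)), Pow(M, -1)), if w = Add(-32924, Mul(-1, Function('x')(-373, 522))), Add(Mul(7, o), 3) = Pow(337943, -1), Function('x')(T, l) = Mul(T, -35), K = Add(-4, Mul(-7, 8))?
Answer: Rational(108767968379, 3649780800) ≈ 29.801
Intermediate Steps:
K = -60 (K = Add(-4, -56) = -60)
Function('x')(T, l) = Mul(-35, T)
M = 3600 (M = Pow(Add(-60, 120), 2) = Pow(60, 2) = 3600)
o = Rational(-1013828, 2365601) (o = Add(Rational(-3, 7), Mul(Rational(1, 7), Pow(337943, -1))) = Add(Rational(-3, 7), Mul(Rational(1, 7), Rational(1, 337943))) = Add(Rational(-3, 7), Rational(1, 2365601)) = Rational(-1013828, 2365601) ≈ -0.42857)
w = -45979 (w = Add(-32924, Mul(-1, Mul(-35, -373))) = Add(-32924, Mul(-1, 13055)) = Add(-32924, -13055) = -45979)
Mul(Mul(w, Pow(o, -1)), Pow(M, -1)) = Mul(Mul(-45979, Pow(Rational(-1013828, 2365601), -1)), Pow(3600, -1)) = Mul(Mul(-45979, Rational(-2365601, 1013828)), Rational(1, 3600)) = Mul(Rational(108767968379, 1013828), Rational(1, 3600)) = Rational(108767968379, 3649780800)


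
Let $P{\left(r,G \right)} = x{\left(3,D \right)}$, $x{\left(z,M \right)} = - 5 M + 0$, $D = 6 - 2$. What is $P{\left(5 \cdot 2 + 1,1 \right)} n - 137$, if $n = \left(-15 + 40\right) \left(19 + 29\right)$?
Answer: $-24137$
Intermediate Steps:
$D = 4$ ($D = 6 - 2 = 4$)
$x{\left(z,M \right)} = - 5 M$
$P{\left(r,G \right)} = -20$ ($P{\left(r,G \right)} = \left(-5\right) 4 = -20$)
$n = 1200$ ($n = 25 \cdot 48 = 1200$)
$P{\left(5 \cdot 2 + 1,1 \right)} n - 137 = \left(-20\right) 1200 - 137 = -24000 - 137 = -24137$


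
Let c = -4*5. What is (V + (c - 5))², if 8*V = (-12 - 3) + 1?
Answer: 11449/16 ≈ 715.56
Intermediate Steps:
c = -20
V = -7/4 (V = ((-12 - 3) + 1)/8 = (-15 + 1)/8 = (⅛)*(-14) = -7/4 ≈ -1.7500)
(V + (c - 5))² = (-7/4 + (-20 - 5))² = (-7/4 - 25)² = (-107/4)² = 11449/16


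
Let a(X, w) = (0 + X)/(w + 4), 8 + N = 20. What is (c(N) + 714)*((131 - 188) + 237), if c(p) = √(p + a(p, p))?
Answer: 128520 + 90*√51 ≈ 1.2916e+5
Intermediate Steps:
N = 12 (N = -8 + 20 = 12)
a(X, w) = X/(4 + w)
c(p) = √(p + p/(4 + p))
(c(N) + 714)*((131 - 188) + 237) = (√(12*(5 + 12)/(4 + 12)) + 714)*((131 - 188) + 237) = (√(12*17/16) + 714)*(-57 + 237) = (√(12*(1/16)*17) + 714)*180 = (√(51/4) + 714)*180 = (√51/2 + 714)*180 = (714 + √51/2)*180 = 128520 + 90*√51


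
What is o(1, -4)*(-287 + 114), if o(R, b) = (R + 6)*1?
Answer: -1211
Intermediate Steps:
o(R, b) = 6 + R (o(R, b) = (6 + R)*1 = 6 + R)
o(1, -4)*(-287 + 114) = (6 + 1)*(-287 + 114) = 7*(-173) = -1211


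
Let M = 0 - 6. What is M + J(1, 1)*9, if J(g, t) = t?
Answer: 3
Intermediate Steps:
M = -6
M + J(1, 1)*9 = -6 + 1*9 = -6 + 9 = 3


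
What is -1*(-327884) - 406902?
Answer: -79018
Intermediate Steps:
-1*(-327884) - 406902 = 327884 - 406902 = -79018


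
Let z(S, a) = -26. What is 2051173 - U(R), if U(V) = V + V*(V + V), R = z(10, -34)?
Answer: 2049847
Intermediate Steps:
R = -26
U(V) = V + 2*V**2 (U(V) = V + V*(2*V) = V + 2*V**2)
2051173 - U(R) = 2051173 - (-26)*(1 + 2*(-26)) = 2051173 - (-26)*(1 - 52) = 2051173 - (-26)*(-51) = 2051173 - 1*1326 = 2051173 - 1326 = 2049847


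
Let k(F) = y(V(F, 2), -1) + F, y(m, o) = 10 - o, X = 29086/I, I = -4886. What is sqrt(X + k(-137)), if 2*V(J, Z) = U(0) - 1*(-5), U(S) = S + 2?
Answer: I*sqrt(787527923)/2443 ≈ 11.487*I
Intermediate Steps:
U(S) = 2 + S
X = -14543/2443 (X = 29086/(-4886) = 29086*(-1/4886) = -14543/2443 ≈ -5.9529)
V(J, Z) = 7/2 (V(J, Z) = ((2 + 0) - 1*(-5))/2 = (2 + 5)/2 = (1/2)*7 = 7/2)
k(F) = 11 + F (k(F) = (10 - 1*(-1)) + F = (10 + 1) + F = 11 + F)
sqrt(X + k(-137)) = sqrt(-14543/2443 + (11 - 137)) = sqrt(-14543/2443 - 126) = sqrt(-322361/2443) = I*sqrt(787527923)/2443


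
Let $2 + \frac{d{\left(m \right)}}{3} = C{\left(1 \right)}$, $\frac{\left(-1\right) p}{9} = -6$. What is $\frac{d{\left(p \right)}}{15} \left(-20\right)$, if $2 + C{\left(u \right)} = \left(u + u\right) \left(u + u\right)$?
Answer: $0$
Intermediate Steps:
$p = 54$ ($p = \left(-9\right) \left(-6\right) = 54$)
$C{\left(u \right)} = -2 + 4 u^{2}$ ($C{\left(u \right)} = -2 + \left(u + u\right) \left(u + u\right) = -2 + 2 u 2 u = -2 + 4 u^{2}$)
$d{\left(m \right)} = 0$ ($d{\left(m \right)} = -6 + 3 \left(-2 + 4 \cdot 1^{2}\right) = -6 + 3 \left(-2 + 4 \cdot 1\right) = -6 + 3 \left(-2 + 4\right) = -6 + 3 \cdot 2 = -6 + 6 = 0$)
$\frac{d{\left(p \right)}}{15} \left(-20\right) = \frac{1}{15} \cdot 0 \left(-20\right) = 0 \left(-20\right) = 0$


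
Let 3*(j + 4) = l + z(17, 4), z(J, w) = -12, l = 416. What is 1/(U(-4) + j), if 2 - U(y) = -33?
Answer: 3/497 ≈ 0.0060362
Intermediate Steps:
U(y) = 35 (U(y) = 2 - 1*(-33) = 2 + 33 = 35)
j = 392/3 (j = -4 + (416 - 12)/3 = -4 + (1/3)*404 = -4 + 404/3 = 392/3 ≈ 130.67)
1/(U(-4) + j) = 1/(35 + 392/3) = 1/(497/3) = 3/497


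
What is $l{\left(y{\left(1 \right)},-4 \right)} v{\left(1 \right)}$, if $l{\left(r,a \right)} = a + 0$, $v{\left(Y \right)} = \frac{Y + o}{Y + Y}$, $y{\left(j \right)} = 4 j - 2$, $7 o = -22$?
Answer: $\frac{30}{7} \approx 4.2857$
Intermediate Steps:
$o = - \frac{22}{7}$ ($o = \frac{1}{7} \left(-22\right) = - \frac{22}{7} \approx -3.1429$)
$y{\left(j \right)} = -2 + 4 j$
$v{\left(Y \right)} = \frac{- \frac{22}{7} + Y}{2 Y}$ ($v{\left(Y \right)} = \frac{Y - \frac{22}{7}}{Y + Y} = \frac{- \frac{22}{7} + Y}{2 Y}$)
$l{\left(r,a \right)} = a$
$l{\left(y{\left(1 \right)},-4 \right)} v{\left(1 \right)} = - 4 \frac{-22 + 7 \cdot 1}{14 \cdot 1} = - 4 \cdot \frac{1}{14} \cdot 1 \left(-22 + 7\right) = - 4 \cdot \frac{1}{14} \cdot 1 \left(-15\right) = \left(-4\right) \left(- \frac{15}{14}\right) = \frac{30}{7}$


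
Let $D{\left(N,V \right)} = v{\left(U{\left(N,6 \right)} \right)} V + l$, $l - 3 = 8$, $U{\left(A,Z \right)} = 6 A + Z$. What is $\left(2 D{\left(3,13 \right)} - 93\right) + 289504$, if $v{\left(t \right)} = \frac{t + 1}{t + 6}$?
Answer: $\frac{868364}{3} \approx 2.8945 \cdot 10^{5}$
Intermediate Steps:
$U{\left(A,Z \right)} = Z + 6 A$
$l = 11$ ($l = 3 + 8 = 11$)
$v{\left(t \right)} = \frac{1 + t}{6 + t}$
$D{\left(N,V \right)} = 11 + \frac{V \left(7 + 6 N\right)}{12 + 6 N}$ ($D{\left(N,V \right)} = \frac{1 + \left(6 + 6 N\right)}{6 + \left(6 + 6 N\right)} V + 11 = \frac{7 + 6 N}{12 + 6 N} V + 11 = \frac{V \left(7 + 6 N\right)}{12 + 6 N} + 11 = 11 + \frac{V \left(7 + 6 N\right)}{12 + 6 N}$)
$\left(2 D{\left(3,13 \right)} - 93\right) + 289504 = \left(2 \frac{132 + 66 \cdot 3 + 13 \left(7 + 6 \cdot 3\right)}{6 \left(2 + 3\right)} - 93\right) + 289504 = \left(2 \frac{132 + 198 + 13 \left(7 + 18\right)}{6 \cdot 5} - 93\right) + 289504 = \left(2 \cdot \frac{1}{6} \cdot \frac{1}{5} \left(132 + 198 + 13 \cdot 25\right) - 93\right) + 289504 = \left(2 \cdot \frac{1}{6} \cdot \frac{1}{5} \left(132 + 198 + 325\right) - 93\right) + 289504 = \left(2 \cdot \frac{1}{6} \cdot \frac{1}{5} \cdot 655 - 93\right) + 289504 = \left(2 \cdot \frac{131}{6} - 93\right) + 289504 = \left(\frac{131}{3} - 93\right) + 289504 = - \frac{148}{3} + 289504 = \frac{868364}{3}$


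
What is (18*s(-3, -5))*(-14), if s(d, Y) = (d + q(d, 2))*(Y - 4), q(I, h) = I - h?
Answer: -18144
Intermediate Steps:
s(d, Y) = (-4 + Y)*(-2 + 2*d) (s(d, Y) = (d + (d - 1*2))*(Y - 4) = (d + (d - 2))*(-4 + Y) = (d + (-2 + d))*(-4 + Y) = (-2 + 2*d)*(-4 + Y) = (-4 + Y)*(-2 + 2*d))
(18*s(-3, -5))*(-14) = (18*(8 - 8*(-3) - 2*(-5) + 2*(-5)*(-3)))*(-14) = (18*(8 + 24 + 10 + 30))*(-14) = (18*72)*(-14) = 1296*(-14) = -18144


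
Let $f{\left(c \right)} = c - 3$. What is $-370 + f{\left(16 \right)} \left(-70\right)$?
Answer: $-1280$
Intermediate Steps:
$f{\left(c \right)} = -3 + c$
$-370 + f{\left(16 \right)} \left(-70\right) = -370 + \left(-3 + 16\right) \left(-70\right) = -370 + 13 \left(-70\right) = -370 - 910 = -1280$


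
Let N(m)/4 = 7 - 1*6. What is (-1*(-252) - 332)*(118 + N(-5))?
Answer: -9760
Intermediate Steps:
N(m) = 4 (N(m) = 4*(7 - 1*6) = 4*(7 - 6) = 4*1 = 4)
(-1*(-252) - 332)*(118 + N(-5)) = (-1*(-252) - 332)*(118 + 4) = (252 - 332)*122 = -80*122 = -9760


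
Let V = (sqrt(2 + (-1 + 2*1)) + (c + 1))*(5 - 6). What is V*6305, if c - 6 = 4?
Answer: -69355 - 6305*sqrt(3) ≈ -80276.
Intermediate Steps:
c = 10 (c = 6 + 4 = 10)
V = -11 - sqrt(3) (V = (sqrt(2 + (-1 + 2*1)) + (10 + 1))*(5 - 6) = (sqrt(2 + (-1 + 2)) + 11)*(-1) = (sqrt(2 + 1) + 11)*(-1) = (sqrt(3) + 11)*(-1) = (11 + sqrt(3))*(-1) = -11 - sqrt(3) ≈ -12.732)
V*6305 = (-11 - sqrt(3))*6305 = -69355 - 6305*sqrt(3)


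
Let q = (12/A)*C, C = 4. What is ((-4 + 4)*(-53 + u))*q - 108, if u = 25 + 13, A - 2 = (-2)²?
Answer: -108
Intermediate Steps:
A = 6 (A = 2 + (-2)² = 2 + 4 = 6)
u = 38
q = 8 (q = (12/6)*4 = (12*(⅙))*4 = 2*4 = 8)
((-4 + 4)*(-53 + u))*q - 108 = ((-4 + 4)*(-53 + 38))*8 - 108 = (0*(-15))*8 - 108 = 0*8 - 108 = 0 - 108 = -108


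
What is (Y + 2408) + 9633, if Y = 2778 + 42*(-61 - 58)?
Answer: 9821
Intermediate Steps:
Y = -2220 (Y = 2778 + 42*(-119) = 2778 - 4998 = -2220)
(Y + 2408) + 9633 = (-2220 + 2408) + 9633 = 188 + 9633 = 9821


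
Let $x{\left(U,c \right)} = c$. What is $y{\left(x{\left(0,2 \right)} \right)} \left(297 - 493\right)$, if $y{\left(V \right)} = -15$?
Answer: $2940$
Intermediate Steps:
$y{\left(x{\left(0,2 \right)} \right)} \left(297 - 493\right) = - 15 \left(297 - 493\right) = \left(-15\right) \left(-196\right) = 2940$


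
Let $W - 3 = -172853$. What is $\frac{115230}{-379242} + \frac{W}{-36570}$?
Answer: $\frac{340766770}{77049333} \approx 4.4227$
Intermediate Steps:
$W = -172850$ ($W = 3 - 172853 = -172850$)
$\frac{115230}{-379242} + \frac{W}{-36570} = \frac{115230}{-379242} - \frac{172850}{-36570} = 115230 \left(- \frac{1}{379242}\right) - - \frac{17285}{3657} = - \frac{19205}{63207} + \frac{17285}{3657} = \frac{340766770}{77049333}$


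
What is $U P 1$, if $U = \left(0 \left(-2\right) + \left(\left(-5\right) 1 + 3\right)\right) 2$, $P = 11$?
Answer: $-44$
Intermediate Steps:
$U = -4$ ($U = \left(0 + \left(-5 + 3\right)\right) 2 = \left(0 - 2\right) 2 = \left(-2\right) 2 = -4$)
$U P 1 = \left(-4\right) 11 \cdot 1 = \left(-44\right) 1 = -44$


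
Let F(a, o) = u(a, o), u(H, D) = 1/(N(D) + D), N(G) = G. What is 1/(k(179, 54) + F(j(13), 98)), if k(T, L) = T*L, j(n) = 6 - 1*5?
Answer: 196/1894537 ≈ 0.00010346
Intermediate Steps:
j(n) = 1 (j(n) = 6 - 5 = 1)
k(T, L) = L*T
u(H, D) = 1/(2*D) (u(H, D) = 1/(D + D) = 1/(2*D))
F(a, o) = 1/(2*o)
1/(k(179, 54) + F(j(13), 98)) = 1/(54*179 + (1/2)/98) = 1/(9666 + (1/2)*(1/98)) = 1/(9666 + 1/196) = 1/(1894537/196) = 196/1894537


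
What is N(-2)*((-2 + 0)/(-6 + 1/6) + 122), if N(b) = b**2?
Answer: 17128/35 ≈ 489.37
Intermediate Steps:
N(-2)*((-2 + 0)/(-6 + 1/6) + 122) = (-2)**2*((-2 + 0)/(-6 + 1/6) + 122) = 4*(-2/(-6 + 1/6) + 122) = 4*(-2/(-35/6) + 122) = 4*(-6/35*(-2) + 122) = 4*(12/35 + 122) = 4*(4282/35) = 17128/35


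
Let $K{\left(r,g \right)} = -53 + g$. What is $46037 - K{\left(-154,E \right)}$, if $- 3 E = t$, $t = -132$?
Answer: $46046$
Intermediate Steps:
$E = 44$ ($E = \left(- \frac{1}{3}\right) \left(-132\right) = 44$)
$46037 - K{\left(-154,E \right)} = 46037 - \left(-53 + 44\right) = 46037 - -9 = 46037 + 9 = 46046$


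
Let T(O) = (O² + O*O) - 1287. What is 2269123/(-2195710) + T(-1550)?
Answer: 10547558402107/2195710 ≈ 4.8037e+6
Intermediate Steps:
T(O) = -1287 + 2*O² (T(O) = (O² + O²) - 1287 = 2*O² - 1287 = -1287 + 2*O²)
2269123/(-2195710) + T(-1550) = 2269123/(-2195710) + (-1287 + 2*(-1550)²) = 2269123*(-1/2195710) + (-1287 + 2*2402500) = -2269123/2195710 + (-1287 + 4805000) = -2269123/2195710 + 4803713 = 10547558402107/2195710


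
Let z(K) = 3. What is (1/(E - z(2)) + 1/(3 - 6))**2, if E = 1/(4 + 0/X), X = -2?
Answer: 529/1089 ≈ 0.48577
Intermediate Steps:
E = 1/4 (E = 1/(4 + 0/(-2)) = 1/(4 + 0*(-1/2)) = 1/(4 + 0) = 1/4 ≈ 0.25000)
(1/(E - z(2)) + 1/(3 - 6))**2 = (1/(1/4 - 1*3) + 1/(3 - 6))**2 = (1/(1/4 - 3) + 1/(-3))**2 = (1/(-11/4) - 1/3)**2 = (-4/11 - 1/3)**2 = (-23/33)**2 = 529/1089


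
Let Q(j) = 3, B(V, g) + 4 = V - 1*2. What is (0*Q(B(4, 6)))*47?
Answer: 0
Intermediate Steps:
B(V, g) = -6 + V (B(V, g) = -4 + (V - 1*2) = -4 + (V - 2) = -4 + (-2 + V) = -6 + V)
(0*Q(B(4, 6)))*47 = (0*3)*47 = 0*47 = 0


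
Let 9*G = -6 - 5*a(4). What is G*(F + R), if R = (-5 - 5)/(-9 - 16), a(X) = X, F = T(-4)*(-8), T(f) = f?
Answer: -468/5 ≈ -93.600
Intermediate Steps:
F = 32 (F = -4*(-8) = 32)
G = -26/9 (G = (-6 - 5*4)/9 = (-6 - 20)/9 = (⅑)*(-26) = -26/9 ≈ -2.8889)
R = ⅖ (R = -10/(-25) = -10*(-1/25) = ⅖ ≈ 0.40000)
G*(F + R) = -26*(32 + ⅖)/9 = -26/9*162/5 = -468/5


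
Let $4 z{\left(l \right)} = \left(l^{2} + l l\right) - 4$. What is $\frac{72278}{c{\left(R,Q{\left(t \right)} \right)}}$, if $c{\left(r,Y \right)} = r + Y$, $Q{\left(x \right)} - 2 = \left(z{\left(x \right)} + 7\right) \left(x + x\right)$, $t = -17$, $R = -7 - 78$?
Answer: $- \frac{36139}{2600} \approx -13.9$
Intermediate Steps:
$z{\left(l \right)} = -1 + \frac{l^{2}}{2}$ ($z{\left(l \right)} = \frac{\left(l^{2} + l l\right) - 4}{4} = \frac{\left(l^{2} + l^{2}\right) - 4}{4} = \frac{2 l^{2} - 4}{4} = \frac{-4 + 2 l^{2}}{4} = -1 + \frac{l^{2}}{2}$)
$R = -85$ ($R = -7 - 78 = -85$)
$Q{\left(x \right)} = 2 + 2 x \left(6 + \frac{x^{2}}{2}\right)$ ($Q{\left(x \right)} = 2 + \left(\left(-1 + \frac{x^{2}}{2}\right) + 7\right) \left(x + x\right) = 2 + \left(6 + \frac{x^{2}}{2}\right) 2 x = 2 + 2 x \left(6 + \frac{x^{2}}{2}\right)$)
$c{\left(r,Y \right)} = Y + r$
$\frac{72278}{c{\left(R,Q{\left(t \right)} \right)}} = \frac{72278}{\left(2 + \left(-17\right)^{3} + 12 \left(-17\right)\right) - 85} = \frac{72278}{\left(2 - 4913 - 204\right) - 85} = \frac{72278}{-5115 - 85} = \frac{72278}{-5200} = 72278 \left(- \frac{1}{5200}\right) = - \frac{36139}{2600}$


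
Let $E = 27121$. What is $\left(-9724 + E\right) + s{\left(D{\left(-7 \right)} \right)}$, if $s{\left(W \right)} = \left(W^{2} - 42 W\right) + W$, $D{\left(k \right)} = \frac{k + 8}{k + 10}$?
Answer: $\frac{156451}{9} \approx 17383.0$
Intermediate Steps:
$D{\left(k \right)} = \frac{8 + k}{10 + k}$
$s{\left(W \right)} = W^{2} - 41 W$
$\left(-9724 + E\right) + s{\left(D{\left(-7 \right)} \right)} = \left(-9724 + 27121\right) + \frac{8 - 7}{10 - 7} \left(-41 + \frac{8 - 7}{10 - 7}\right) = 17397 + \frac{1}{3} \cdot 1 \left(-41 + \frac{1}{3} \cdot 1\right) = 17397 + \frac{-41 + \frac{1}{3}}{3} = 17397 + \frac{1}{3} \left(- \frac{122}{3}\right) = 17397 - \frac{122}{9} = \frac{156451}{9}$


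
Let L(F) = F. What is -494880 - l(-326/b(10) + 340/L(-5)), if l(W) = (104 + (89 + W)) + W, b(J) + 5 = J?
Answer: -2474033/5 ≈ -4.9481e+5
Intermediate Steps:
b(J) = -5 + J
l(W) = 193 + 2*W (l(W) = (193 + W) + W = 193 + 2*W)
-494880 - l(-326/b(10) + 340/L(-5)) = -494880 - (193 + 2*(-326/(-5 + 10) + 340/(-5))) = -494880 - (193 + 2*(-326/5 + 340*(-⅕))) = -494880 - (193 + 2*(-326*⅕ - 68)) = -494880 - (193 + 2*(-326/5 - 68)) = -494880 - (193 + 2*(-666/5)) = -494880 - (193 - 1332/5) = -494880 - 1*(-367/5) = -494880 + 367/5 = -2474033/5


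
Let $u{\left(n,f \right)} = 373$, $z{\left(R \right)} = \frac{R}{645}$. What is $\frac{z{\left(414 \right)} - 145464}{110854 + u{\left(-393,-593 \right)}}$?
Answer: $- \frac{31274622}{23913805} \approx -1.3078$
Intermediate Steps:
$z{\left(R \right)} = \frac{R}{645}$ ($z{\left(R \right)} = R \frac{1}{645} = \frac{R}{645}$)
$\frac{z{\left(414 \right)} - 145464}{110854 + u{\left(-393,-593 \right)}} = \frac{\frac{1}{645} \cdot 414 - 145464}{110854 + 373} = \frac{\frac{138}{215} - 145464}{111227} = \left(- \frac{31274622}{215}\right) \frac{1}{111227} = - \frac{31274622}{23913805}$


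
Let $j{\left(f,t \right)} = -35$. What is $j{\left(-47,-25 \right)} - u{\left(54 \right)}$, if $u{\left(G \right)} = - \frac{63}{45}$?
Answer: $- \frac{168}{5} \approx -33.6$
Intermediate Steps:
$u{\left(G \right)} = - \frac{7}{5}$ ($u{\left(G \right)} = \left(-63\right) \frac{1}{45} = - \frac{7}{5}$)
$j{\left(-47,-25 \right)} - u{\left(54 \right)} = -35 - - \frac{7}{5} = -35 + \frac{7}{5} = - \frac{168}{5}$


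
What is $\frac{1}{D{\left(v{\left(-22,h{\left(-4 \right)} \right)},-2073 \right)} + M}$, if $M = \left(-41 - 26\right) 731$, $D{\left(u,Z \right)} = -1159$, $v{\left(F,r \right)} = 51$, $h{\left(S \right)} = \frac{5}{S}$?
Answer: $- \frac{1}{50136} \approx -1.9946 \cdot 10^{-5}$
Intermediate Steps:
$M = -48977$ ($M = \left(-67\right) 731 = -48977$)
$\frac{1}{D{\left(v{\left(-22,h{\left(-4 \right)} \right)},-2073 \right)} + M} = \frac{1}{-1159 - 48977} = \frac{1}{-50136} = - \frac{1}{50136}$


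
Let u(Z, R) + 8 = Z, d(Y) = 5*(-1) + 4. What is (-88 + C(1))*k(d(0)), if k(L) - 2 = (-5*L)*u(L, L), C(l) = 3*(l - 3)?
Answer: 4042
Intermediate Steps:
d(Y) = -1 (d(Y) = -5 + 4 = -1)
u(Z, R) = -8 + Z
C(l) = -9 + 3*l (C(l) = 3*(-3 + l) = -9 + 3*l)
k(L) = 2 - 5*L*(-8 + L) (k(L) = 2 + (-5*L)*(-8 + L) = 2 - 5*L*(-8 + L))
(-88 + C(1))*k(d(0)) = (-88 + (-9 + 3*1))*(2 - 5*(-1)*(-8 - 1)) = (-88 + (-9 + 3))*(2 - 5*(-1)*(-9)) = (-88 - 6)*(2 - 45) = -94*(-43) = 4042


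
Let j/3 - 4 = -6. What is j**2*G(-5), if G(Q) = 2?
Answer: 72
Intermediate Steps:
j = -6 (j = 12 + 3*(-6) = 12 - 18 = -6)
j**2*G(-5) = (-6)**2*2 = 36*2 = 72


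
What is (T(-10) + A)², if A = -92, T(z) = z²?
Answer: 64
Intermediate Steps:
(T(-10) + A)² = ((-10)² - 92)² = (100 - 92)² = 8² = 64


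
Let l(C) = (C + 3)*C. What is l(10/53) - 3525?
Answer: -9900035/2809 ≈ -3524.4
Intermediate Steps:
l(C) = C*(3 + C) (l(C) = (3 + C)*C = C*(3 + C))
l(10/53) - 3525 = (10/53)*(3 + 10/53) - 3525 = (10*(1/53))*(3 + 10*(1/53)) - 3525 = 10*(3 + 10/53)/53 - 3525 = (10/53)*(169/53) - 3525 = 1690/2809 - 3525 = -9900035/2809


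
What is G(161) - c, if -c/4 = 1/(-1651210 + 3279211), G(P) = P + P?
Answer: 524216326/1628001 ≈ 322.00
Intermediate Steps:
G(P) = 2*P
c = -4/1628001 (c = -4/(-1651210 + 3279211) = -4/1628001 ≈ -2.4570e-6)
G(161) - c = 2*161 - 1*(-4/1628001) = 322 + 4/1628001 = 524216326/1628001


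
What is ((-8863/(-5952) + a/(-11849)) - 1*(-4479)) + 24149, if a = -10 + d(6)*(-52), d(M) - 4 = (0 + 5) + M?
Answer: 2019106519511/70525248 ≈ 28630.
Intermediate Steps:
d(M) = 9 + M (d(M) = 4 + ((0 + 5) + M) = 4 + (5 + M) = 9 + M)
a = -790 (a = -10 + (9 + 6)*(-52) = -10 + 15*(-52) = -10 - 780 = -790)
((-8863/(-5952) + a/(-11849)) - 1*(-4479)) + 24149 = ((-8863/(-5952) - 790/(-11849)) - 1*(-4479)) + 24149 = ((-8863*(-1/5952) - 790*(-1/11849)) + 4479) + 24149 = ((8863/5952 + 790/11849) + 4479) + 24149 = (109719767/70525248 + 4479) + 24149 = 315992305559/70525248 + 24149 = 2019106519511/70525248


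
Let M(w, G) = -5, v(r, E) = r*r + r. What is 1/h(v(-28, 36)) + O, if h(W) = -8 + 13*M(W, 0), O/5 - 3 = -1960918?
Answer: -715733976/73 ≈ -9.8046e+6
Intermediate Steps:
v(r, E) = r + r² (v(r, E) = r² + r = r + r²)
O = -9804575 (O = 15 + 5*(-1960918) = 15 - 9804590 = -9804575)
h(W) = -73 (h(W) = -8 + 13*(-5) = -8 - 65 = -73)
1/h(v(-28, 36)) + O = 1/(-73) - 9804575 = -1/73 - 9804575 = -715733976/73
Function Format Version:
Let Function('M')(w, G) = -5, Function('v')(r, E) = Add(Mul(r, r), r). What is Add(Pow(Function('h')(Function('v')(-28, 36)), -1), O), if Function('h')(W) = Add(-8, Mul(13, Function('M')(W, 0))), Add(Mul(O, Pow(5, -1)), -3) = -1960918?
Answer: Rational(-715733976, 73) ≈ -9.8046e+6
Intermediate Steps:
Function('v')(r, E) = Add(r, Pow(r, 2)) (Function('v')(r, E) = Add(Pow(r, 2), r) = Add(r, Pow(r, 2)))
O = -9804575 (O = Add(15, Mul(5, -1960918)) = Add(15, -9804590) = -9804575)
Function('h')(W) = -73 (Function('h')(W) = Add(-8, Mul(13, -5)) = Add(-8, -65) = -73)
Add(Pow(Function('h')(Function('v')(-28, 36)), -1), O) = Add(Pow(-73, -1), -9804575) = Add(Rational(-1, 73), -9804575) = Rational(-715733976, 73)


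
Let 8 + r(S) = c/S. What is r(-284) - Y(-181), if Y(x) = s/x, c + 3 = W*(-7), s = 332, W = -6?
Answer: -324003/51404 ≈ -6.3031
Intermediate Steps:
c = 39 (c = -3 - 6*(-7) = -3 + 42 = 39)
r(S) = -8 + 39/S
Y(x) = 332/x
r(-284) - Y(-181) = (-8 + 39/(-284)) - 332/(-181) = (-8 + 39*(-1/284)) - 332*(-1)/181 = (-8 - 39/284) - 1*(-332/181) = -2311/284 + 332/181 = -324003/51404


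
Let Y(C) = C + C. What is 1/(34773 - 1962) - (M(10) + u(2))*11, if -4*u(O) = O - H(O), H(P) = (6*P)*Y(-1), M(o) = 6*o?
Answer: -38618545/65622 ≈ -588.50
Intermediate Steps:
Y(C) = 2*C
H(P) = -12*P (H(P) = (6*P)*(2*(-1)) = (6*P)*(-2) = -12*P)
u(O) = -13*O/4 (u(O) = -(O - (-12)*O)/4 = -(O + 12*O)/4 = -13*O/4)
1/(34773 - 1962) - (M(10) + u(2))*11 = 1/(34773 - 1962) - (6*10 - 13/4*2)*11 = 1/32811 - (60 - 13/2)*11 = 1/32811 - 107*11/2 = 1/32811 - 1*1177/2 = 1/32811 - 1177/2 = -38618545/65622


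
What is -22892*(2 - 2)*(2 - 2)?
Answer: 0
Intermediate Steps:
-22892*(2 - 2)*(2 - 2) = -0*0 = -22892*0 = 0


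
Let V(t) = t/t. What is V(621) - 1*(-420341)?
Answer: 420342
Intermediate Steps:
V(t) = 1
V(621) - 1*(-420341) = 1 - 1*(-420341) = 1 + 420341 = 420342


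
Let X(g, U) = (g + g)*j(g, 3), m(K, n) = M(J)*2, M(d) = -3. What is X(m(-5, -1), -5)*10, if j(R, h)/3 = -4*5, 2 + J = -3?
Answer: 7200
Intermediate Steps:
J = -5 (J = -2 - 3 = -5)
j(R, h) = -60 (j(R, h) = 3*(-4*5) = 3*(-20) = -60)
m(K, n) = -6 (m(K, n) = -3*2 = -6)
X(g, U) = -120*g (X(g, U) = (g + g)*(-60) = (2*g)*(-60) = -120*g)
X(m(-5, -1), -5)*10 = -120*(-6)*10 = 720*10 = 7200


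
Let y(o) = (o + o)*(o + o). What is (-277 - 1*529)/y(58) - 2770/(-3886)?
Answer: 294319/450776 ≈ 0.65292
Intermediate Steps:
y(o) = 4*o² (y(o) = (2*o)*(2*o) = 4*o²)
(-277 - 1*529)/y(58) - 2770/(-3886) = (-277 - 1*529)/((4*58²)) - 2770/(-3886) = (-277 - 529)/((4*3364)) - 2770*(-1/3886) = -806/13456 + 1385/1943 = -806*1/13456 + 1385/1943 = -403/6728 + 1385/1943 = 294319/450776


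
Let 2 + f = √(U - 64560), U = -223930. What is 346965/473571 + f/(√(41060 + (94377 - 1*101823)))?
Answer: 115655/157857 + √14*(-2 + I*√288490)/686 ≈ 0.72175 + 2.9296*I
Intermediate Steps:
f = -2 + I*√288490 (f = -2 + √(-223930 - 64560) = -2 + √(-288490) = -2 + I*√288490 ≈ -2.0 + 537.11*I)
346965/473571 + f/(√(41060 + (94377 - 1*101823))) = 346965/473571 + (-2 + I*√288490)/(√(41060 + (94377 - 1*101823))) = 346965*(1/473571) + (-2 + I*√288490)/(√(41060 + (94377 - 101823))) = 115655/157857 + (-2 + I*√288490)/(√(41060 - 7446)) = 115655/157857 + (-2 + I*√288490)/(√33614) = 115655/157857 + (-2 + I*√288490)/((49*√14)) = 115655/157857 + (-2 + I*√288490)*(√14/686) = 115655/157857 + √14*(-2 + I*√288490)/686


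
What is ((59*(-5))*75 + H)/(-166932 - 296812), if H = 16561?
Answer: 1391/115936 ≈ 0.011998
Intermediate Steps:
((59*(-5))*75 + H)/(-166932 - 296812) = ((59*(-5))*75 + 16561)/(-166932 - 296812) = (-295*75 + 16561)/(-463744) = (-22125 + 16561)*(-1/463744) = -5564*(-1/463744) = 1391/115936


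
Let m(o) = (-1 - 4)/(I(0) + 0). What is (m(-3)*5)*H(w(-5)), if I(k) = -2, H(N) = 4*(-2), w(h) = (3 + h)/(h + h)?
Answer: -100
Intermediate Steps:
w(h) = (3 + h)/(2*h) (w(h) = (3 + h)/((2*h)) = (3 + h)*(1/(2*h)) = (3 + h)/(2*h))
H(N) = -8
m(o) = 5/2 (m(o) = (-1 - 4)/(-2 + 0) = -5/(-2) = -5*(-½) = 5/2)
(m(-3)*5)*H(w(-5)) = ((5/2)*5)*(-8) = (25/2)*(-8) = -100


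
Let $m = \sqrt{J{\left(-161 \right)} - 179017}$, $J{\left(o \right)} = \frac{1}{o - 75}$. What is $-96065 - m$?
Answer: $-96065 - \frac{i \sqrt{2492632767}}{118} \approx -96065.0 - 423.1 i$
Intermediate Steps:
$J{\left(o \right)} = \frac{1}{-75 + o}$
$m = \frac{i \sqrt{2492632767}}{118}$ ($m = \sqrt{\frac{1}{-75 - 161} - 179017} = \sqrt{\frac{1}{-236} - 179017} = \sqrt{- \frac{1}{236} - 179017} = \sqrt{- \frac{42248013}{236}} = \frac{i \sqrt{2492632767}}{118} \approx 423.1 i$)
$-96065 - m = -96065 - \frac{i \sqrt{2492632767}}{118}$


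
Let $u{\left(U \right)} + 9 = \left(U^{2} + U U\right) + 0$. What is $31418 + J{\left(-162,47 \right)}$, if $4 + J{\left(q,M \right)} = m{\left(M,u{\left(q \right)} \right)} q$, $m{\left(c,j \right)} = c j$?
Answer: $-399543692$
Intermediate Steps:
$u{\left(U \right)} = -9 + 2 U^{2}$ ($u{\left(U \right)} = -9 + \left(\left(U^{2} + U U\right) + 0\right) = -9 + \left(\left(U^{2} + U^{2}\right) + 0\right) = -9 + \left(2 U^{2} + 0\right) = -9 + 2 U^{2}$)
$J{\left(q,M \right)} = -4 + M q \left(-9 + 2 q^{2}\right)$ ($J{\left(q,M \right)} = -4 + M \left(-9 + 2 q^{2}\right) q = -4 + M q \left(-9 + 2 q^{2}\right)$)
$31418 + J{\left(-162,47 \right)} = 31418 + \left(-4 + 47 \left(-162\right) \left(-9 + 2 \left(-162\right)^{2}\right)\right) = 31418 + \left(-4 + 47 \left(-162\right) \left(-9 + 2 \cdot 26244\right)\right) = 31418 + \left(-4 + 47 \left(-162\right) \left(-9 + 52488\right)\right) = 31418 + \left(-4 + 47 \left(-162\right) 52479\right) = 31418 - 399575110 = -399543692$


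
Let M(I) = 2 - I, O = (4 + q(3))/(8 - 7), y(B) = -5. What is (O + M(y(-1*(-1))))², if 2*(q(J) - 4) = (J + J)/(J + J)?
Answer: 961/4 ≈ 240.25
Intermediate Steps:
q(J) = 9/2 (q(J) = 4 + ((J + J)/(J + J))/2 = 4 + ((2*J)/((2*J)))/2 = 4 + ((2*J)*(1/(2*J)))/2 = 4 + (½)*1 = 4 + ½ = 9/2)
O = 17/2 (O = (4 + 9/2)/(8 - 7) = (17/2)/1 = (17/2)*1 = 17/2 ≈ 8.5000)
(O + M(y(-1*(-1))))² = (17/2 + (2 - 1*(-5)))² = (17/2 + (2 + 5))² = (17/2 + 7)² = (31/2)² = 961/4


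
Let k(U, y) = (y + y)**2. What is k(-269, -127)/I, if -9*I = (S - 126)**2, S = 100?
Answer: -145161/169 ≈ -858.94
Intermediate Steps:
k(U, y) = 4*y**2 (k(U, y) = (2*y)**2 = 4*y**2)
I = -676/9 (I = -(100 - 126)**2/9 = -1/9*(-26)**2 = -1/9*676 = -676/9 ≈ -75.111)
k(-269, -127)/I = (4*(-127)**2)/(-676/9) = (4*16129)*(-9/676) = 64516*(-9/676) = -145161/169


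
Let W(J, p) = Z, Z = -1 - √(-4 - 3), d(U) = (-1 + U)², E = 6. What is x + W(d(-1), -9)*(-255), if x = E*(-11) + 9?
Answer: 198 + 255*I*√7 ≈ 198.0 + 674.67*I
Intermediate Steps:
Z = -1 - I*√7 (Z = -1 - √(-7) = -1 - I*√7 ≈ -1.0 - 2.6458*I)
W(J, p) = -1 - I*√7
x = -57 (x = 6*(-11) + 9 = -66 + 9 = -57)
x + W(d(-1), -9)*(-255) = -57 + (-1 - I*√7)*(-255) = -57 + (255 + 255*I*√7) = 198 + 255*I*√7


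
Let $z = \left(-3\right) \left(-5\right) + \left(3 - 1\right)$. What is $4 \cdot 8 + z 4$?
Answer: $100$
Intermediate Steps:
$z = 17$ ($z = 15 + \left(3 - 1\right) = 15 + 2 = 17$)
$4 \cdot 8 + z 4 = 4 \cdot 8 + 17 \cdot 4 = 32 + 68 = 100$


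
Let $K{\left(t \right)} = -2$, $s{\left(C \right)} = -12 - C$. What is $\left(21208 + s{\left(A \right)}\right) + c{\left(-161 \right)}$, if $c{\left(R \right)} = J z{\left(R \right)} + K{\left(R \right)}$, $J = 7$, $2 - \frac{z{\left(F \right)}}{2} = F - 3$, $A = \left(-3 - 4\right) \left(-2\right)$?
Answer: $23504$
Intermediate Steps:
$A = 14$ ($A = \left(-7\right) \left(-2\right) = 14$)
$z{\left(F \right)} = 10 - 2 F$ ($z{\left(F \right)} = 4 - 2 \left(F - 3\right) = 4 - 2 \left(-3 + F\right) = 4 - \left(-6 + 2 F\right) = 10 - 2 F$)
$c{\left(R \right)} = 68 - 14 R$ ($c{\left(R \right)} = 7 \left(10 - 2 R\right) - 2 = \left(70 - 14 R\right) - 2 = 68 - 14 R$)
$\left(21208 + s{\left(A \right)}\right) + c{\left(-161 \right)} = \left(21208 - 26\right) + \left(68 - -2254\right) = \left(21208 - 26\right) + \left(68 + 2254\right) = \left(21208 - 26\right) + 2322 = 21182 + 2322 = 23504$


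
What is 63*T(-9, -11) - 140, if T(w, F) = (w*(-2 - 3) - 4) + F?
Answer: 1750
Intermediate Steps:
T(w, F) = -4 + F - 5*w (T(w, F) = (w*(-5) - 4) + F = (-5*w - 4) + F = (-4 - 5*w) + F = -4 + F - 5*w)
63*T(-9, -11) - 140 = 63*(-4 - 11 - 5*(-9)) - 140 = 63*(-4 - 11 + 45) - 140 = 63*30 - 140 = 1890 - 140 = 1750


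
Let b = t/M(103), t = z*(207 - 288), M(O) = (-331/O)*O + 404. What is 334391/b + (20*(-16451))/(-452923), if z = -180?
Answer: 11060893478789/6603617340 ≈ 1675.0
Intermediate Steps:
M(O) = 73 (M(O) = -331 + 404 = 73)
t = 14580 (t = -180*(207 - 288) = -180*(-81) = 14580)
b = 14580/73 ≈ 199.73
334391/b + (20*(-16451))/(-452923) = 334391/(14580/73) + (20*(-16451))/(-452923) = 334391*(73/14580) - 329020*(-1/452923) = 24410543/14580 + 329020/452923 = 11060893478789/6603617340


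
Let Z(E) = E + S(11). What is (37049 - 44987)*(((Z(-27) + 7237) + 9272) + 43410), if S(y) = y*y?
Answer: -476383194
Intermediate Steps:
S(y) = y²
Z(E) = 121 + E (Z(E) = E + 11² = E + 121 = 121 + E)
(37049 - 44987)*(((Z(-27) + 7237) + 9272) + 43410) = (37049 - 44987)*((((121 - 27) + 7237) + 9272) + 43410) = -7938*(((94 + 7237) + 9272) + 43410) = -7938*((7331 + 9272) + 43410) = -7938*(16603 + 43410) = -7938*60013 = -476383194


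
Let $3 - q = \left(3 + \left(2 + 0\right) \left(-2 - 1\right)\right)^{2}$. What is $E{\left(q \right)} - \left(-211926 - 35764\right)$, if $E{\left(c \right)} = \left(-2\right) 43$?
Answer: $247604$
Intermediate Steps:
$q = -6$ ($q = 3 - \left(3 + \left(2 + 0\right) \left(-2 - 1\right)\right)^{2} = 3 - \left(3 + 2 \left(-3\right)\right)^{2} = 3 - \left(3 - 6\right)^{2} = 3 - \left(-3\right)^{2} = 3 - 9 = -6$)
$E{\left(c \right)} = -86$
$E{\left(q \right)} - \left(-211926 - 35764\right) = -86 - \left(-211926 - 35764\right) = -86 - -247690 = -86 + 247690 = 247604$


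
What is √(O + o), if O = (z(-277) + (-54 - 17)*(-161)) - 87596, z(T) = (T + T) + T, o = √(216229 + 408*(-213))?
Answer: √(-76996 + 5*√5173) ≈ 276.83*I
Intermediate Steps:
o = 5*√5173 (o = √(216229 - 86904) = √129325 = 5*√5173 ≈ 359.62)
z(T) = 3*T (z(T) = 2*T + T = 3*T)
O = -76996 (O = (3*(-277) + (-54 - 17)*(-161)) - 87596 = (-831 - 71*(-161)) - 87596 = (-831 + 11431) - 87596 = 10600 - 87596 = -76996)
√(O + o) = √(-76996 + 5*√5173)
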